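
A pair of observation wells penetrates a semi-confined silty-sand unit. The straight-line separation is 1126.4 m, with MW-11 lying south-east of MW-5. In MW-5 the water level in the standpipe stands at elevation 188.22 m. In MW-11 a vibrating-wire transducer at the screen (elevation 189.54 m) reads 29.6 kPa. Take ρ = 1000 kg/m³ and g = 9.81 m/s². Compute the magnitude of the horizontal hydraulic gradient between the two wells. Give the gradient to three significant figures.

Total head at MW-5: h = 188.22 m (water level in the piezometer is the total head).
Pressure head at MW-11: ψ = P/(ρg) = 29.6×1000 / (1000 × 9.81) = 3.02 m.
Total head at MW-11: h = z + ψ = 189.54 + 3.02 = 192.56 m.
Head difference: h(MW-5) − h(MW-11) = 188.22 − 192.56 = -4.34 m.
Hydraulic gradient: i = |Δh| / L = 4.34 / 1126.4 = 0.00385.

i ≈ 0.00385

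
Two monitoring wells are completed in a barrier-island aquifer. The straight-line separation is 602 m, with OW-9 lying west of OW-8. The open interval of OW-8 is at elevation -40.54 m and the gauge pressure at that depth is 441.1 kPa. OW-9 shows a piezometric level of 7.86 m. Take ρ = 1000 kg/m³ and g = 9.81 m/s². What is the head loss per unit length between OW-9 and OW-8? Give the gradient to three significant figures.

i ≈ 0.00571 m/m

Pressure head at OW-8: ψ = P/(ρg) = 441.1×1000 / (1000 × 9.81) = 44.96 m.
Total head at OW-8: h = z + ψ = -40.54 + 44.96 = 4.42 m.
Total head at OW-9: h = 7.86 m (water level in the piezometer is the total head).
Head difference: h(OW-8) − h(OW-9) = 4.42 − 7.86 = -3.44 m.
Hydraulic gradient: i = |Δh| / L = 3.44 / 602 = 0.00571.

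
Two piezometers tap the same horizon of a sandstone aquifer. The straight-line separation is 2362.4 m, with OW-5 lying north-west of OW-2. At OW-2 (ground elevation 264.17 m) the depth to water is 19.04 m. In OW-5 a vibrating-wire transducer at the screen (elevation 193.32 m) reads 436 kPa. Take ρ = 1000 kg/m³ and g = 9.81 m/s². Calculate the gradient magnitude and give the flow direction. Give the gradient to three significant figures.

Total head at OW-2: h = 264.17 − 19.04 = 245.13 m.
Pressure head at OW-5: ψ = P/(ρg) = 436×1000 / (1000 × 9.81) = 44.44 m.
Total head at OW-5: h = z + ψ = 193.32 + 44.44 = 237.76 m.
Head difference: h(OW-2) − h(OW-5) = 245.13 − 237.76 = 7.37 m.
Hydraulic gradient: i = |Δh| / L = 7.37 / 2362.4 = 0.00312.
Flow is from higher to lower head: from OW-2 toward OW-5, i.e. toward the north-west.

i ≈ 0.00312; groundwater flows toward the north-west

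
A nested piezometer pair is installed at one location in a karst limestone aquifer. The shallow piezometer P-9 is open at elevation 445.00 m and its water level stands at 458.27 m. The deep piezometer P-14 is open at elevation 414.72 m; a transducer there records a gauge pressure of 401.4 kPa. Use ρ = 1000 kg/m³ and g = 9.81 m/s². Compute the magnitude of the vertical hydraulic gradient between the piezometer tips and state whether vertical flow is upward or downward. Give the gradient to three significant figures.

Total head at P-9: h = 458.27 m (water level in the standpipe).
Pressure head at P-14: ψ = P/(ρg) = 401.4×1000 / (1000 × 9.81) = 40.92 m.
Total head at P-14: h = z + ψ = 414.72 + 40.92 = 455.64 m.
Δh = h(P-9) − h(P-14) = 458.27 − 455.64 = 2.63 m.
Vertical separation Δz = 445.00 − 414.72 = 30.28 m.
|i_v| = |Δh| / Δz = 2.63 / 30.28 = 0.0869.
Head is higher in the shallow piezometer, so vertical flow is downward (recharge condition).

|i_v| ≈ 0.0869; vertical flow is downward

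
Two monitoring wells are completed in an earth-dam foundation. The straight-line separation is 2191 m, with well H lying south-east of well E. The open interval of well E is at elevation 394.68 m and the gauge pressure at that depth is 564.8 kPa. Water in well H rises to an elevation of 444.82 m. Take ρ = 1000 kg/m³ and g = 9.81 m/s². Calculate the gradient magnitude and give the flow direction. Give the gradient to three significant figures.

Pressure head at well E: ψ = P/(ρg) = 564.8×1000 / (1000 × 9.81) = 57.57 m.
Total head at well E: h = z + ψ = 394.68 + 57.57 = 452.25 m.
Total head at well H: h = 444.82 m (water level in the piezometer is the total head).
Head difference: h(well E) − h(well H) = 452.25 − 444.82 = 7.43 m.
Hydraulic gradient: i = |Δh| / L = 7.43 / 2191 = 0.00339.
Flow is from higher to lower head: from well E toward well H, i.e. toward the south-east.

i ≈ 0.00339; groundwater flows toward the south-east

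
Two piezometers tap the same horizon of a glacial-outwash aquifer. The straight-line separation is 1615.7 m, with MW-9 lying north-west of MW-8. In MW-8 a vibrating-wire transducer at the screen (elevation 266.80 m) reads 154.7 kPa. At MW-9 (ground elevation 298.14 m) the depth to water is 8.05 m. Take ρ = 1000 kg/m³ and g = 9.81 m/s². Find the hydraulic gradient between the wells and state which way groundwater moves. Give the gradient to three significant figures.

Pressure head at MW-8: ψ = P/(ρg) = 154.7×1000 / (1000 × 9.81) = 15.77 m.
Total head at MW-8: h = z + ψ = 266.80 + 15.77 = 282.57 m.
Total head at MW-9: h = 298.14 − 8.05 = 290.09 m.
Head difference: h(MW-8) − h(MW-9) = 282.57 − 290.09 = -7.52 m.
Hydraulic gradient: i = |Δh| / L = 7.52 / 1615.7 = 0.00465.
Flow is from higher to lower head: from MW-9 toward MW-8, i.e. toward the south-east.

i ≈ 0.00465; groundwater flows toward the south-east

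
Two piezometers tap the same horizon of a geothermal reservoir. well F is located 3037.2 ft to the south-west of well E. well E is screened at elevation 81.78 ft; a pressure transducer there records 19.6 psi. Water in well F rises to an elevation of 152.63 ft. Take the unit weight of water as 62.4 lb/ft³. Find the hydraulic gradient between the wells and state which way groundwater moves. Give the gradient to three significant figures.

i ≈ 0.00844; groundwater flows toward the north-east

Pressure head at well E: ψ = 144·P/γ = 144 × 19.6 / 62.4 = 45.23 ft.
Total head at well E: h = z + ψ = 81.78 + 45.23 = 127.01 ft.
Total head at well F: h = 152.63 ft (water level in the piezometer is the total head).
Head difference: h(well E) − h(well F) = 127.01 − 152.63 = -25.62 ft.
Hydraulic gradient: i = |Δh| / L = 25.62 / 3037.2 = 0.00844.
Flow is from higher to lower head: from well F toward well E, i.e. toward the north-east.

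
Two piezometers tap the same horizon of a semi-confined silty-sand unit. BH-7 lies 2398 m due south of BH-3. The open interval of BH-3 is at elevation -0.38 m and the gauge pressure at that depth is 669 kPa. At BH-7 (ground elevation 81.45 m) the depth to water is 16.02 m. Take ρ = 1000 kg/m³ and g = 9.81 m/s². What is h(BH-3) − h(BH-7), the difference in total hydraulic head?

Pressure head at BH-3: ψ = P/(ρg) = 669×1000 / (1000 × 9.81) = 68.20 m.
Total head at BH-3: h = z + ψ = -0.38 + 68.20 = 67.82 m.
Total head at BH-7: h = 81.45 − 16.02 = 65.43 m.
Head difference: h(BH-3) − h(BH-7) = 67.82 − 65.43 = 2.39 m.

Δh ≈ 2.39 m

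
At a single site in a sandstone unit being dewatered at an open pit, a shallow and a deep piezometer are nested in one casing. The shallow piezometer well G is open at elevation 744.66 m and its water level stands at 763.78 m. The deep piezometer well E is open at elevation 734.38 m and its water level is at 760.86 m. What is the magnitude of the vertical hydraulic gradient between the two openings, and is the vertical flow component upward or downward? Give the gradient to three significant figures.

|i_v| ≈ 0.284; vertical flow is downward

Total head at well G: h = 763.78 m (water level in the standpipe).
Total head at well E: h = 760.86 m.
Δh = h(well G) − h(well E) = 763.78 − 760.86 = 2.92 m.
Vertical separation Δz = 744.66 − 734.38 = 10.28 m.
|i_v| = |Δh| / Δz = 2.92 / 10.28 = 0.284.
Head is higher in the shallow piezometer, so vertical flow is downward (recharge condition).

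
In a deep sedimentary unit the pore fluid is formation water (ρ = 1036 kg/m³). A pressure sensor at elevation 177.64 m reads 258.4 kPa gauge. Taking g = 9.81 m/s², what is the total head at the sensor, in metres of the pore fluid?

h ≈ 203.07 m

ψ = P/(ρg) = 258.4×1000 / (1036 × 9.81) = 25.43 m.
h = z + ψ = 177.64 + 25.43 = 203.07 m.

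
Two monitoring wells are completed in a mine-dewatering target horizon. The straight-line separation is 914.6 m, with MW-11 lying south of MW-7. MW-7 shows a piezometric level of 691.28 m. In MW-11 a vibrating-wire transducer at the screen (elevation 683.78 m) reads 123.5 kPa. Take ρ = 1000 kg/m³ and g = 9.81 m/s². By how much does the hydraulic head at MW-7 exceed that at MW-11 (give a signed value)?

Total head at MW-7: h = 691.28 m (water level in the piezometer is the total head).
Pressure head at MW-11: ψ = P/(ρg) = 123.5×1000 / (1000 × 9.81) = 12.59 m.
Total head at MW-11: h = z + ψ = 683.78 + 12.59 = 696.37 m.
Head difference: h(MW-7) − h(MW-11) = 691.28 − 696.37 = -5.09 m.

Δh ≈ -5.09 m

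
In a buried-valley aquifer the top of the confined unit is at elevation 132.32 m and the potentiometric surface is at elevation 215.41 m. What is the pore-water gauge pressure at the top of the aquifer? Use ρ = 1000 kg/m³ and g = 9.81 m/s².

Pressure head at the aquifer top: ψ = h − z = 215.41 − 132.32 = 83.09 m.
P = ρgψ = 1000 × 9.81 × 83.09 = 815113 Pa ≈ 815 kPa.

P ≈ 815 kPa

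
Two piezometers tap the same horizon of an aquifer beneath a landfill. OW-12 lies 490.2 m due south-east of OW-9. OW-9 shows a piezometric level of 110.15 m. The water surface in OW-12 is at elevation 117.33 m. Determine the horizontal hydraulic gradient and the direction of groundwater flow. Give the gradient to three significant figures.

i ≈ 0.0146; groundwater flows toward the north-west

Total head at OW-9: h = 110.15 m (water level in the piezometer is the total head).
Total head at OW-12: h = 117.33 m (water level in the piezometer is the total head).
Head difference: h(OW-9) − h(OW-12) = 110.15 − 117.33 = -7.18 m.
Hydraulic gradient: i = |Δh| / L = 7.18 / 490.2 = 0.0146.
Flow is from higher to lower head: from OW-12 toward OW-9, i.e. toward the north-west.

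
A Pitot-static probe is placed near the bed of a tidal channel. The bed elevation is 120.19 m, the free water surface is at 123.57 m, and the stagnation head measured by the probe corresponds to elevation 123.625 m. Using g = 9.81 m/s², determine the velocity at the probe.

Near the bed, under hydrostatic conditions, the piezometric head (z + ψ) equals the free-surface elevation, 123.57 m.
Velocity head = total − piezometric = 123.625 − 123.57 = 0.055 m.
v = √(2g·h_v) = √(2 × 9.81 × 0.055) = 1.04 m/s.

v ≈ 1.04 m/s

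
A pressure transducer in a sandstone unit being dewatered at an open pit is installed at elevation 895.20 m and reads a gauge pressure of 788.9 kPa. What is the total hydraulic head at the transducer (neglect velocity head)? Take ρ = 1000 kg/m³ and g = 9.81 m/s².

ψ = P/(ρg) = 788.9×1000 / (1000 × 9.81) = 80.42 m.
h = z + ψ = 895.20 + 80.42 = 975.62 m.

h ≈ 975.62 m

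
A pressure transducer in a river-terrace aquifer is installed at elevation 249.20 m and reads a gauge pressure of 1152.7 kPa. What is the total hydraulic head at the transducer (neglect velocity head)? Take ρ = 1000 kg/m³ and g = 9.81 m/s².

h ≈ 366.70 m

ψ = P/(ρg) = 1152.7×1000 / (1000 × 9.81) = 117.50 m.
h = z + ψ = 249.20 + 117.50 = 366.70 m.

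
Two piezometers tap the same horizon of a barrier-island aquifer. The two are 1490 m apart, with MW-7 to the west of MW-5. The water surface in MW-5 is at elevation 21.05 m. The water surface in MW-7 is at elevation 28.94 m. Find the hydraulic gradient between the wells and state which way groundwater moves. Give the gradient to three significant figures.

Total head at MW-5: h = 21.05 m (water level in the piezometer is the total head).
Total head at MW-7: h = 28.94 m (water level in the piezometer is the total head).
Head difference: h(MW-5) − h(MW-7) = 21.05 − 28.94 = -7.89 m.
Hydraulic gradient: i = |Δh| / L = 7.89 / 1490 = 0.00530.
Flow is from higher to lower head: from MW-7 toward MW-5, i.e. toward the east.

i ≈ 0.00530; groundwater flows toward the east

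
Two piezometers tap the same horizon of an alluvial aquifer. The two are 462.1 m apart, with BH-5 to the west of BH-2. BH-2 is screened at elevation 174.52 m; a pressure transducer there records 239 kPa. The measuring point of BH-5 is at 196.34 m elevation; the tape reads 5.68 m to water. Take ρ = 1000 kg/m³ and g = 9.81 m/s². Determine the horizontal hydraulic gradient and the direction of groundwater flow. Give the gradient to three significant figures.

Pressure head at BH-2: ψ = P/(ρg) = 239×1000 / (1000 × 9.81) = 24.36 m.
Total head at BH-2: h = z + ψ = 174.52 + 24.36 = 198.88 m.
Total head at BH-5: h = 196.34 − 5.68 = 190.66 m.
Head difference: h(BH-2) − h(BH-5) = 198.88 − 190.66 = 8.22 m.
Hydraulic gradient: i = |Δh| / L = 8.22 / 462.1 = 0.0178.
Flow is from higher to lower head: from BH-2 toward BH-5, i.e. toward the west.

i ≈ 0.0178; groundwater flows toward the west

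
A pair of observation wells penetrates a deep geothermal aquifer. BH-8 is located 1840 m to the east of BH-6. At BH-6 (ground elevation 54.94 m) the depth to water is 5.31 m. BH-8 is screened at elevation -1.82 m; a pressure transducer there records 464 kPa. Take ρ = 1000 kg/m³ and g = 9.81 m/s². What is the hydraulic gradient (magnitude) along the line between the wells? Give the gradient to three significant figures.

Total head at BH-6: h = 54.94 − 5.31 = 49.63 m.
Pressure head at BH-8: ψ = P/(ρg) = 464×1000 / (1000 × 9.81) = 47.30 m.
Total head at BH-8: h = z + ψ = -1.82 + 47.30 = 45.48 m.
Head difference: h(BH-6) − h(BH-8) = 49.63 − 45.48 = 4.15 m.
Hydraulic gradient: i = |Δh| / L = 4.15 / 1840 = 0.00226.

i ≈ 0.00226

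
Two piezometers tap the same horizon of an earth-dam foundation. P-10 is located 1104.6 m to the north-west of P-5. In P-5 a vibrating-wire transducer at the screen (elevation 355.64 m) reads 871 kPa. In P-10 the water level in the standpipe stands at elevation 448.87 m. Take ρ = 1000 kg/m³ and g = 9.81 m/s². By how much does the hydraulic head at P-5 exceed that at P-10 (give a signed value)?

Δh ≈ -4.44 m

Pressure head at P-5: ψ = P/(ρg) = 871×1000 / (1000 × 9.81) = 88.79 m.
Total head at P-5: h = z + ψ = 355.64 + 88.79 = 444.43 m.
Total head at P-10: h = 448.87 m (water level in the piezometer is the total head).
Head difference: h(P-5) − h(P-10) = 444.43 − 448.87 = -4.44 m.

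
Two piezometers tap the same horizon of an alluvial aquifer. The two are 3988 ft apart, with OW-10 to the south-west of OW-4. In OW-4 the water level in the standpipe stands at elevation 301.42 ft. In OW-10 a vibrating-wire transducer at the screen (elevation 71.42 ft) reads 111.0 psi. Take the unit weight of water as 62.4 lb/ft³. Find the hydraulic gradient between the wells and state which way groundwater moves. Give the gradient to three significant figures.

i ≈ 0.00656; groundwater flows toward the north-east

Total head at OW-4: h = 301.42 ft (water level in the piezometer is the total head).
Pressure head at OW-10: ψ = 144·P/γ = 144 × 111.0 / 62.4 = 256.15 ft.
Total head at OW-10: h = z + ψ = 71.42 + 256.15 = 327.57 ft.
Head difference: h(OW-4) − h(OW-10) = 301.42 − 327.57 = -26.15 ft.
Hydraulic gradient: i = |Δh| / L = 26.15 / 3988 = 0.00656.
Flow is from higher to lower head: from OW-10 toward OW-4, i.e. toward the north-east.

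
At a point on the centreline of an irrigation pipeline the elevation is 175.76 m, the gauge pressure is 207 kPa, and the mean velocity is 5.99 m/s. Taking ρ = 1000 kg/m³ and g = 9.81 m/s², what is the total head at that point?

h ≈ 198.69 m

Pressure head ψ = P/(ρg) = 207×1000 / (1000 × 9.81) = 21.10 m.
Velocity head = v²/(2g) = 5.99² / (2 × 9.81) = 1.829 m.
h = z + ψ + v²/(2g) = 175.76 + 21.10 + 1.829 = 198.69 m.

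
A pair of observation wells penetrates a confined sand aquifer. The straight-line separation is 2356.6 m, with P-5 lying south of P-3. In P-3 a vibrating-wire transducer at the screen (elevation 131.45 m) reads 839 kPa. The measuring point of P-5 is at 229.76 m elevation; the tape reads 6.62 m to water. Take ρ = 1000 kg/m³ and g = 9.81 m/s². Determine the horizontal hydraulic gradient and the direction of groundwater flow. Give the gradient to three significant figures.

i ≈ 0.00262; groundwater flows toward the north

Pressure head at P-3: ψ = P/(ρg) = 839×1000 / (1000 × 9.81) = 85.52 m.
Total head at P-3: h = z + ψ = 131.45 + 85.52 = 216.97 m.
Total head at P-5: h = 229.76 − 6.62 = 223.14 m.
Head difference: h(P-3) − h(P-5) = 216.97 − 223.14 = -6.17 m.
Hydraulic gradient: i = |Δh| / L = 6.17 / 2356.6 = 0.00262.
Flow is from higher to lower head: from P-5 toward P-3, i.e. toward the north.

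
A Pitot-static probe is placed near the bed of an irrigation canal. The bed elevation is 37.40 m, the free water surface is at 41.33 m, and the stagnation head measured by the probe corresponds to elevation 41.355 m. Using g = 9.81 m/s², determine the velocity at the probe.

v ≈ 0.700 m/s

Near the bed, under hydrostatic conditions, the piezometric head (z + ψ) equals the free-surface elevation, 41.33 m.
Velocity head = total − piezometric = 41.355 − 41.33 = 0.025 m.
v = √(2g·h_v) = √(2 × 9.81 × 0.025) = 0.700 m/s.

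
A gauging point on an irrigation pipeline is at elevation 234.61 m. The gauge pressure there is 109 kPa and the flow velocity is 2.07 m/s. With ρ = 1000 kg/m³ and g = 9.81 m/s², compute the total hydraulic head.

h ≈ 245.94 m

Pressure head ψ = P/(ρg) = 109×1000 / (1000 × 9.81) = 11.11 m.
Velocity head = v²/(2g) = 2.07² / (2 × 9.81) = 0.218 m.
h = z + ψ + v²/(2g) = 234.61 + 11.11 + 0.218 = 245.94 m.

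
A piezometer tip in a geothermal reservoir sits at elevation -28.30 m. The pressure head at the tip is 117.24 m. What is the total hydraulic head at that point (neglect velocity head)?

h ≈ 88.94 m

h = z + ψ = -28.30 + 117.24 = 88.94 m.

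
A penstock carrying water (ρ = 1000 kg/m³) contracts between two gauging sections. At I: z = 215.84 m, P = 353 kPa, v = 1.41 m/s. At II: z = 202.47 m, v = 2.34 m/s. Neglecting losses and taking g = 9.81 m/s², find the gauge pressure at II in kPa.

P₂ ≈ 482 kPa

Pressure head at I: ψ₁ = P₁/(ρg) = 353×1000 / (1000 × 9.81) = 35.98 m.
Velocity heads: v₁²/2g = 1.41²/19.62 = 0.101 m; v₂²/2g = 2.34²/19.62 = 0.279 m.
Total head H = z₁ + ψ₁ + v₁²/2g = 215.84 + 35.98 + 0.101 = 251.92 m.
ψ₂ = H − z₂ − v₂²/2g = 251.92 − 202.47 − 0.279 = 49.17 m.
P₂ = ρgψ₂ = 1000 × 9.81 × 49.17 ≈ 482 kPa.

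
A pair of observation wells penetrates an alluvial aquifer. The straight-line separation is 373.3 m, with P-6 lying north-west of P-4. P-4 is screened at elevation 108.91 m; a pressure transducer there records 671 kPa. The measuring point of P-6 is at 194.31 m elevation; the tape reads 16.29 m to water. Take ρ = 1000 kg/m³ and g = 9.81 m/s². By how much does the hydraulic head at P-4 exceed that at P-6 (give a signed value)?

Pressure head at P-4: ψ = P/(ρg) = 671×1000 / (1000 × 9.81) = 68.40 m.
Total head at P-4: h = z + ψ = 108.91 + 68.40 = 177.31 m.
Total head at P-6: h = 194.31 − 16.29 = 178.02 m.
Head difference: h(P-4) − h(P-6) = 177.31 − 178.02 = -0.71 m.

Δh ≈ -0.71 m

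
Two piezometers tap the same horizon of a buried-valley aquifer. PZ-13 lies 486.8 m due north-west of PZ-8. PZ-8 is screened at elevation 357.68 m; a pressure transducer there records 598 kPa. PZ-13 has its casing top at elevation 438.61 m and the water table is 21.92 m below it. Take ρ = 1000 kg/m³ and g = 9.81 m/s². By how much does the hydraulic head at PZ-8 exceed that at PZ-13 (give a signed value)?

Δh ≈ 1.95 m

Pressure head at PZ-8: ψ = P/(ρg) = 598×1000 / (1000 × 9.81) = 60.96 m.
Total head at PZ-8: h = z + ψ = 357.68 + 60.96 = 418.64 m.
Total head at PZ-13: h = 438.61 − 21.92 = 416.69 m.
Head difference: h(PZ-8) − h(PZ-13) = 418.64 − 416.69 = 1.95 m.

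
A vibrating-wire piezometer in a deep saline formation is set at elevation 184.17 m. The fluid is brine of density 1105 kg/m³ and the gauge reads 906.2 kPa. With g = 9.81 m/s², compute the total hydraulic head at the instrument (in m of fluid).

h ≈ 267.77 m

ψ = P/(ρg) = 906.2×1000 / (1105 × 9.81) = 83.60 m.
h = z + ψ = 184.17 + 83.60 = 267.77 m.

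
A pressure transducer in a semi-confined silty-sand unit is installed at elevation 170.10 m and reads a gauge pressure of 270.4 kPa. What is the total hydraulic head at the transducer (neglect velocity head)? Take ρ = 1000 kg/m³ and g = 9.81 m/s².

h ≈ 197.66 m

ψ = P/(ρg) = 270.4×1000 / (1000 × 9.81) = 27.56 m.
h = z + ψ = 170.10 + 27.56 = 197.66 m.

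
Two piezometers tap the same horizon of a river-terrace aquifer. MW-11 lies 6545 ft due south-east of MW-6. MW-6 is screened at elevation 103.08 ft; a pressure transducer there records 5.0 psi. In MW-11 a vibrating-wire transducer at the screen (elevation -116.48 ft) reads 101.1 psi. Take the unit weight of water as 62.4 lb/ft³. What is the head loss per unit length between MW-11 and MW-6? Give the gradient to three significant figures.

i ≈ 0.000338 ft/ft

Pressure head at MW-6: ψ = 144·P/γ = 144 × 5.0 / 62.4 = 11.54 ft.
Total head at MW-6: h = z + ψ = 103.08 + 11.54 = 114.62 ft.
Pressure head at MW-11: ψ = 144·P/γ = 144 × 101.1 / 62.4 = 233.31 ft.
Total head at MW-11: h = z + ψ = -116.48 + 233.31 = 116.83 ft.
Head difference: h(MW-6) − h(MW-11) = 114.62 − 116.83 = -2.21 ft.
Hydraulic gradient: i = |Δh| / L = 2.21 / 6545 = 0.000338.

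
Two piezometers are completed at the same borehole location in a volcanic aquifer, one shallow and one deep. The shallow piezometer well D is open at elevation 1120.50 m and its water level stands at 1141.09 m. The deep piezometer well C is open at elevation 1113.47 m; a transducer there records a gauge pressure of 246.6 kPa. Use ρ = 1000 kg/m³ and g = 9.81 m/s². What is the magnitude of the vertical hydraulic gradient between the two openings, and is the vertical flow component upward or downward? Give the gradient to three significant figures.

|i_v| ≈ 0.353; vertical flow is downward

Total head at well D: h = 1141.09 m (water level in the standpipe).
Pressure head at well C: ψ = P/(ρg) = 246.6×1000 / (1000 × 9.81) = 25.14 m.
Total head at well C: h = z + ψ = 1113.47 + 25.14 = 1138.61 m.
Δh = h(well D) − h(well C) = 1141.09 − 1138.61 = 2.48 m.
Vertical separation Δz = 1120.50 − 1113.47 = 7.03 m.
|i_v| = |Δh| / Δz = 2.48 / 7.03 = 0.353.
Head is higher in the shallow piezometer, so vertical flow is downward (recharge condition).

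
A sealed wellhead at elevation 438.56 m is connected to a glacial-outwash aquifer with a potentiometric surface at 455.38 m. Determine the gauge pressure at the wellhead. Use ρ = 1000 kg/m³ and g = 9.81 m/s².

P ≈ 165 kPa

Head above the cap: Δh = 455.38 − 438.56 = 16.82 m.
P = ρgΔh = 1000 × 9.81 × 16.82 = 165004 Pa ≈ 165 kPa.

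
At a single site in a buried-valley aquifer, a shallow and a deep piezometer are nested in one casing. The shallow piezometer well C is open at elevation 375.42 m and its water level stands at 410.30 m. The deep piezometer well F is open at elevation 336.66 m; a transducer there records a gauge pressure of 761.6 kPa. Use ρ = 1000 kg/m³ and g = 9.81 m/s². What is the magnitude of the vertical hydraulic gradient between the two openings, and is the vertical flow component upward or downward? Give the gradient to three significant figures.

Total head at well C: h = 410.30 m (water level in the standpipe).
Pressure head at well F: ψ = P/(ρg) = 761.6×1000 / (1000 × 9.81) = 77.64 m.
Total head at well F: h = z + ψ = 336.66 + 77.64 = 414.30 m.
Δh = h(well C) − h(well F) = 410.30 − 414.30 = -4.00 m.
Vertical separation Δz = 375.42 − 336.66 = 38.76 m.
|i_v| = |Δh| / Δz = 4.00 / 38.76 = 0.103.
Head is higher in the deep piezometer, so vertical flow is upward (discharge condition).

|i_v| ≈ 0.103; vertical flow is upward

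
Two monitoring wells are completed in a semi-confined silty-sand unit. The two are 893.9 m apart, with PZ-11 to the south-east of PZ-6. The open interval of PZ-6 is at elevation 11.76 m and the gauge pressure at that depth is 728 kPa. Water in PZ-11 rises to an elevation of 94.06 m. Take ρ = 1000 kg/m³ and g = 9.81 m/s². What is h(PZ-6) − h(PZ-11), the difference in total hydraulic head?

Pressure head at PZ-6: ψ = P/(ρg) = 728×1000 / (1000 × 9.81) = 74.21 m.
Total head at PZ-6: h = z + ψ = 11.76 + 74.21 = 85.97 m.
Total head at PZ-11: h = 94.06 m (water level in the piezometer is the total head).
Head difference: h(PZ-6) − h(PZ-11) = 85.97 − 94.06 = -8.09 m.

Δh ≈ -8.09 m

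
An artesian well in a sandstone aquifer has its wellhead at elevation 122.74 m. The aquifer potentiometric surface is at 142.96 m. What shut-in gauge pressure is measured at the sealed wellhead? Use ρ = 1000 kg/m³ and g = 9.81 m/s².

P ≈ 198 kPa

Head above the cap: Δh = 142.96 − 122.74 = 20.22 m.
P = ρgΔh = 1000 × 9.81 × 20.22 = 198358 Pa ≈ 198 kPa.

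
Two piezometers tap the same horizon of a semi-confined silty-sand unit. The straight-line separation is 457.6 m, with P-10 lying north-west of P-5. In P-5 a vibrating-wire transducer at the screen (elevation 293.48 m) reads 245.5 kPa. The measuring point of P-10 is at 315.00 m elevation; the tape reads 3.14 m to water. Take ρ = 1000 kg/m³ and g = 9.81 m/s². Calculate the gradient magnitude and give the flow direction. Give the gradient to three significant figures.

i ≈ 0.0145; groundwater flows toward the north-west

Pressure head at P-5: ψ = P/(ρg) = 245.5×1000 / (1000 × 9.81) = 25.03 m.
Total head at P-5: h = z + ψ = 293.48 + 25.03 = 318.51 m.
Total head at P-10: h = 315.00 − 3.14 = 311.86 m.
Head difference: h(P-5) − h(P-10) = 318.51 − 311.86 = 6.65 m.
Hydraulic gradient: i = |Δh| / L = 6.65 / 457.6 = 0.0145.
Flow is from higher to lower head: from P-5 toward P-10, i.e. toward the north-west.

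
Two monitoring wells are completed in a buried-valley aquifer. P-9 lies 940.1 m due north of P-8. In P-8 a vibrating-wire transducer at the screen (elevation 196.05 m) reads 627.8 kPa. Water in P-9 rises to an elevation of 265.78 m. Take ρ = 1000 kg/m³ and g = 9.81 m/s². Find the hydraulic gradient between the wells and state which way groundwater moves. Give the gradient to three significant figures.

i ≈ 0.00610; groundwater flows toward the south

Pressure head at P-8: ψ = P/(ρg) = 627.8×1000 / (1000 × 9.81) = 64.00 m.
Total head at P-8: h = z + ψ = 196.05 + 64.00 = 260.05 m.
Total head at P-9: h = 265.78 m (water level in the piezometer is the total head).
Head difference: h(P-8) − h(P-9) = 260.05 − 265.78 = -5.73 m.
Hydraulic gradient: i = |Δh| / L = 5.73 / 940.1 = 0.00610.
Flow is from higher to lower head: from P-9 toward P-8, i.e. toward the south.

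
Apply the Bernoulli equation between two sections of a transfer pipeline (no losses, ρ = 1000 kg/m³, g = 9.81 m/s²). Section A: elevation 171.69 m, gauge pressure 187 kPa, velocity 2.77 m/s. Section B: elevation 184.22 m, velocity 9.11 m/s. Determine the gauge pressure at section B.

Pressure head at A: ψ₁ = P₁/(ρg) = 187×1000 / (1000 × 9.81) = 19.06 m.
Velocity heads: v₁²/2g = 2.77²/19.62 = 0.391 m; v₂²/2g = 9.11²/19.62 = 4.230 m.
Total head H = z₁ + ψ₁ + v₁²/2g = 171.69 + 19.06 + 0.391 = 191.14 m.
ψ₂ = H − z₂ − v₂²/2g = 191.14 − 184.22 − 4.230 = 2.69 m.
P₂ = ρgψ₂ = 1000 × 9.81 × 2.69 ≈ 26.4 kPa.

P₂ ≈ 26.4 kPa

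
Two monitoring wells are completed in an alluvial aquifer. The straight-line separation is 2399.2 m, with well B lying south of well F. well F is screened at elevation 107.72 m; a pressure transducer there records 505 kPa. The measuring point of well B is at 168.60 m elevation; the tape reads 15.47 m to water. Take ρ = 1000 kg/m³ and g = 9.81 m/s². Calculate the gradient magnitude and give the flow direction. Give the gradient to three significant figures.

i ≈ 0.00253; groundwater flows toward the south

Pressure head at well F: ψ = P/(ρg) = 505×1000 / (1000 × 9.81) = 51.48 m.
Total head at well F: h = z + ψ = 107.72 + 51.48 = 159.20 m.
Total head at well B: h = 168.60 − 15.47 = 153.13 m.
Head difference: h(well F) − h(well B) = 159.20 − 153.13 = 6.07 m.
Hydraulic gradient: i = |Δh| / L = 6.07 / 2399.2 = 0.00253.
Flow is from higher to lower head: from well F toward well B, i.e. toward the south.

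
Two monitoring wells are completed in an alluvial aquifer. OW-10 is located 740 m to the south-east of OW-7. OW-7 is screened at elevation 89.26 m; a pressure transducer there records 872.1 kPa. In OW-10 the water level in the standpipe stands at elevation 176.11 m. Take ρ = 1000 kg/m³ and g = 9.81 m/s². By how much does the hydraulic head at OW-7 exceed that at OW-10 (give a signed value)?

Δh ≈ 2.05 m

Pressure head at OW-7: ψ = P/(ρg) = 872.1×1000 / (1000 × 9.81) = 88.90 m.
Total head at OW-7: h = z + ψ = 89.26 + 88.90 = 178.16 m.
Total head at OW-10: h = 176.11 m (water level in the piezometer is the total head).
Head difference: h(OW-7) − h(OW-10) = 178.16 − 176.11 = 2.05 m.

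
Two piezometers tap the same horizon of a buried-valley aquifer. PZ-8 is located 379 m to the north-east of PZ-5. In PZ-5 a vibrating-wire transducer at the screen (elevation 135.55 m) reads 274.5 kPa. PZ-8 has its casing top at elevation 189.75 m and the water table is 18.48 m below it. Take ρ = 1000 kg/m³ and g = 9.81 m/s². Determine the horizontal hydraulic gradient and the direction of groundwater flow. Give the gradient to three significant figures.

Pressure head at PZ-5: ψ = P/(ρg) = 274.5×1000 / (1000 × 9.81) = 27.98 m.
Total head at PZ-5: h = z + ψ = 135.55 + 27.98 = 163.53 m.
Total head at PZ-8: h = 189.75 − 18.48 = 171.27 m.
Head difference: h(PZ-5) − h(PZ-8) = 163.53 − 171.27 = -7.74 m.
Hydraulic gradient: i = |Δh| / L = 7.74 / 379 = 0.0204.
Flow is from higher to lower head: from PZ-8 toward PZ-5, i.e. toward the south-west.

i ≈ 0.0204; groundwater flows toward the south-west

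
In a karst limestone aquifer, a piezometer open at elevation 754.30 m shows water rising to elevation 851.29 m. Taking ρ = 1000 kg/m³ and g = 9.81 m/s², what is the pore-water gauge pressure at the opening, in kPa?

P ≈ 951 kPa

Pressure head ψ = h − z = 851.29 − 754.30 = 96.99 m.
P = ρgψ = 1000 × 9.81 × 96.99 = 951472 Pa ≈ 951 kPa.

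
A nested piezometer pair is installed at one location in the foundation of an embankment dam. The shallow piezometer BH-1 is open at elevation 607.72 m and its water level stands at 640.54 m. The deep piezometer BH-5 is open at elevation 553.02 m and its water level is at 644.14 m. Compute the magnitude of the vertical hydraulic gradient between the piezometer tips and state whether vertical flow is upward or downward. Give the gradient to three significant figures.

Total head at BH-1: h = 640.54 m (water level in the standpipe).
Total head at BH-5: h = 644.14 m.
Δh = h(BH-1) − h(BH-5) = 640.54 − 644.14 = -3.60 m.
Vertical separation Δz = 607.72 − 553.02 = 54.70 m.
|i_v| = |Δh| / Δz = 3.60 / 54.70 = 0.0658.
Head is higher in the deep piezometer, so vertical flow is upward (discharge condition).

|i_v| ≈ 0.0658; vertical flow is upward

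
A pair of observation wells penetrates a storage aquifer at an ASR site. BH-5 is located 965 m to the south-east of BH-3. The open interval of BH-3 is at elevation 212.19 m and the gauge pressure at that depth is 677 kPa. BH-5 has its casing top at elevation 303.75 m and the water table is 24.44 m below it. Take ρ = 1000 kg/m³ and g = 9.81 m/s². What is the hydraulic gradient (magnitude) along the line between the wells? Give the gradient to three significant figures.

i ≈ 0.00196

Pressure head at BH-3: ψ = P/(ρg) = 677×1000 / (1000 × 9.81) = 69.01 m.
Total head at BH-3: h = z + ψ = 212.19 + 69.01 = 281.20 m.
Total head at BH-5: h = 303.75 − 24.44 = 279.31 m.
Head difference: h(BH-3) − h(BH-5) = 281.20 − 279.31 = 1.89 m.
Hydraulic gradient: i = |Δh| / L = 1.89 / 965 = 0.00196.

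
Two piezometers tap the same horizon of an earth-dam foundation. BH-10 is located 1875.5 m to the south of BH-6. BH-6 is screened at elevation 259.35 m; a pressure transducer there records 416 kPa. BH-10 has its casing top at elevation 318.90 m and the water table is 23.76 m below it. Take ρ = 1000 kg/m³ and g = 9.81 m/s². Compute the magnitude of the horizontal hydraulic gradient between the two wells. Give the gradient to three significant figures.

Pressure head at BH-6: ψ = P/(ρg) = 416×1000 / (1000 × 9.81) = 42.41 m.
Total head at BH-6: h = z + ψ = 259.35 + 42.41 = 301.76 m.
Total head at BH-10: h = 318.90 − 23.76 = 295.14 m.
Head difference: h(BH-6) − h(BH-10) = 301.76 − 295.14 = 6.62 m.
Hydraulic gradient: i = |Δh| / L = 6.62 / 1875.5 = 0.00353.

i ≈ 0.00353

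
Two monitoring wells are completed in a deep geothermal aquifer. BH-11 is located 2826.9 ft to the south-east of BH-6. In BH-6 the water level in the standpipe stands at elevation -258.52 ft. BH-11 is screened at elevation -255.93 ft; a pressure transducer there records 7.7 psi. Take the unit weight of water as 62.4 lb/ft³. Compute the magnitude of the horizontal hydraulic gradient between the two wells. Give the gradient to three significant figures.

Total head at BH-6: h = -258.52 ft (water level in the piezometer is the total head).
Pressure head at BH-11: ψ = 144·P/γ = 144 × 7.7 / 62.4 = 17.77 ft.
Total head at BH-11: h = z + ψ = -255.93 + 17.77 = -238.16 ft.
Head difference: h(BH-6) − h(BH-11) = -258.52 − (-238.16) = -20.36 ft.
Hydraulic gradient: i = |Δh| / L = 20.36 / 2826.9 = 0.00720.

i ≈ 0.00720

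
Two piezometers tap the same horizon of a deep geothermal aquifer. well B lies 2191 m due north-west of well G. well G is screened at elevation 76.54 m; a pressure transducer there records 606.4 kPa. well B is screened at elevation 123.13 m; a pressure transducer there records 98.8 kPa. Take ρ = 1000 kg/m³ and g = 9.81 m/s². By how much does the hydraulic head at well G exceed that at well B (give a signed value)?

Pressure head at well G: ψ = P/(ρg) = 606.4×1000 / (1000 × 9.81) = 61.81 m.
Total head at well G: h = z + ψ = 76.54 + 61.81 = 138.35 m.
Pressure head at well B: ψ = P/(ρg) = 98.8×1000 / (1000 × 9.81) = 10.07 m.
Total head at well B: h = z + ψ = 123.13 + 10.07 = 133.20 m.
Head difference: h(well G) − h(well B) = 138.35 − 133.20 = 5.15 m.

Δh ≈ 5.15 m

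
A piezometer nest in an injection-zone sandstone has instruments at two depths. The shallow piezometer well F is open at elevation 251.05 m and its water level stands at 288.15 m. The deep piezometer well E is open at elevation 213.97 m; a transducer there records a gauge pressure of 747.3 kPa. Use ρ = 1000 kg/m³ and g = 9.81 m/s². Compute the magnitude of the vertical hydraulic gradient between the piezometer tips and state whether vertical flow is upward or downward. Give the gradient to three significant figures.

|i_v| ≈ 0.0539; vertical flow is upward

Total head at well F: h = 288.15 m (water level in the standpipe).
Pressure head at well E: ψ = P/(ρg) = 747.3×1000 / (1000 × 9.81) = 76.18 m.
Total head at well E: h = z + ψ = 213.97 + 76.18 = 290.15 m.
Δh = h(well F) − h(well E) = 288.15 − 290.15 = -2.00 m.
Vertical separation Δz = 251.05 − 213.97 = 37.08 m.
|i_v| = |Δh| / Δz = 2.00 / 37.08 = 0.0539.
Head is higher in the deep piezometer, so vertical flow is upward (discharge condition).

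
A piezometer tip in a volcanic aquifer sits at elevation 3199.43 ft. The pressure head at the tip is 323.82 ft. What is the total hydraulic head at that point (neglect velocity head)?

h ≈ 3523.25 ft

h = z + ψ = 3199.43 + 323.82 = 3523.25 ft.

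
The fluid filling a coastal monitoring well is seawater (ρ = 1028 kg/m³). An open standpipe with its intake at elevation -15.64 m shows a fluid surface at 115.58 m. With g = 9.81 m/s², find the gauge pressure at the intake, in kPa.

Pressure head ψ = h − z = 115.58 − (-15.64) = 131.22 m.
P = ρgψ = 1028 × 9.81 × 131.22 = 1323312 Pa ≈ 1320 kPa.

P ≈ 1320 kPa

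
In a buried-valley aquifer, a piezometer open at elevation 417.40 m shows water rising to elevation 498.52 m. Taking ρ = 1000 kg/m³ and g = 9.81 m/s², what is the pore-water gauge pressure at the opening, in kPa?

P ≈ 796 kPa

Pressure head ψ = h − z = 498.52 − 417.40 = 81.12 m.
P = ρgψ = 1000 × 9.81 × 81.12 = 795787 Pa ≈ 796 kPa.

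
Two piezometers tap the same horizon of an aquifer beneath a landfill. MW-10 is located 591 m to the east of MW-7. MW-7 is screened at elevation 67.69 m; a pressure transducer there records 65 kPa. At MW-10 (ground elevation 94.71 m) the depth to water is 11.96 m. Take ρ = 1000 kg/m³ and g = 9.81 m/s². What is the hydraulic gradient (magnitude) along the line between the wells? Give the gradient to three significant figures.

Pressure head at MW-7: ψ = P/(ρg) = 65×1000 / (1000 × 9.81) = 6.63 m.
Total head at MW-7: h = z + ψ = 67.69 + 6.63 = 74.32 m.
Total head at MW-10: h = 94.71 − 11.96 = 82.75 m.
Head difference: h(MW-7) − h(MW-10) = 74.32 − 82.75 = -8.43 m.
Hydraulic gradient: i = |Δh| / L = 8.43 / 591 = 0.0143.

i ≈ 0.0143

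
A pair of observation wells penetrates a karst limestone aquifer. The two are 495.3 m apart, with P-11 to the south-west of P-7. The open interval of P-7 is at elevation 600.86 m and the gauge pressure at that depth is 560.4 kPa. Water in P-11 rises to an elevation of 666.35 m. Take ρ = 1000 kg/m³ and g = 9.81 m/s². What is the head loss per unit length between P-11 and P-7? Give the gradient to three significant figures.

Pressure head at P-7: ψ = P/(ρg) = 560.4×1000 / (1000 × 9.81) = 57.13 m.
Total head at P-7: h = z + ψ = 600.86 + 57.13 = 657.99 m.
Total head at P-11: h = 666.35 m (water level in the piezometer is the total head).
Head difference: h(P-7) − h(P-11) = 657.99 − 666.35 = -8.36 m.
Hydraulic gradient: i = |Δh| / L = 8.36 / 495.3 = 0.0169.

i ≈ 0.0169 m/m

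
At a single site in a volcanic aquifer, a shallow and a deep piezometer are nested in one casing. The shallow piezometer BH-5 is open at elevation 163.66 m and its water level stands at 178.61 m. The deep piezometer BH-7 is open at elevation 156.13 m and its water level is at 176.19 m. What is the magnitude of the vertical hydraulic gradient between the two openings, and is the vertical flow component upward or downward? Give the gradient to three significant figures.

Total head at BH-5: h = 178.61 m (water level in the standpipe).
Total head at BH-7: h = 176.19 m.
Δh = h(BH-5) − h(BH-7) = 178.61 − 176.19 = 2.42 m.
Vertical separation Δz = 163.66 − 156.13 = 7.53 m.
|i_v| = |Δh| / Δz = 2.42 / 7.53 = 0.321.
Head is higher in the shallow piezometer, so vertical flow is downward (recharge condition).

|i_v| ≈ 0.321; vertical flow is downward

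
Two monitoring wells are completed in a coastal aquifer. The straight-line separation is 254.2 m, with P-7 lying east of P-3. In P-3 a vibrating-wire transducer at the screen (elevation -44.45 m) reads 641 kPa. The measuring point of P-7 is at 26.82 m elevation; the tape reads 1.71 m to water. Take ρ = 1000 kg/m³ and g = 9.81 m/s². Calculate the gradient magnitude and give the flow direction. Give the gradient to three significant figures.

i ≈ 0.0166; groundwater flows toward the west

Pressure head at P-3: ψ = P/(ρg) = 641×1000 / (1000 × 9.81) = 65.34 m.
Total head at P-3: h = z + ψ = -44.45 + 65.34 = 20.89 m.
Total head at P-7: h = 26.82 − 1.71 = 25.11 m.
Head difference: h(P-3) − h(P-7) = 20.89 − 25.11 = -4.22 m.
Hydraulic gradient: i = |Δh| / L = 4.22 / 254.2 = 0.0166.
Flow is from higher to lower head: from P-7 toward P-3, i.e. toward the west.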